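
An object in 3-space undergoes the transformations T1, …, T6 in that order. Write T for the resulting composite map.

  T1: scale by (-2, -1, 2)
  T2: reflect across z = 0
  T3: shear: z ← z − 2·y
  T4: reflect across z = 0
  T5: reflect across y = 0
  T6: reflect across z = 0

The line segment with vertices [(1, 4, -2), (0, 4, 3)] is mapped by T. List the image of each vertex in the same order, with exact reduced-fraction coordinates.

T1 scale by (-2, -1, 2): (1, 4, -2) → (-2, -4, -4); (0, 4, 3) → (0, -4, 6)
T2 reflect across z = 0: (-2, -4, -4) → (-2, -4, 4); (0, -4, 6) → (0, -4, -6)
T3 shear: z ← z − 2·y: (-2, -4, 4) → (-2, -4, 12); (0, -4, -6) → (0, -4, 2)
T4 reflect across z = 0: (-2, -4, 12) → (-2, -4, -12); (0, -4, 2) → (0, -4, -2)
T5 reflect across y = 0: (-2, -4, -12) → (-2, 4, -12); (0, -4, -2) → (0, 4, -2)
T6 reflect across z = 0: (-2, 4, -12) → (-2, 4, 12); (0, 4, -2) → (0, 4, 2)

image vertices: (-2, 4, 12), (0, 4, 2)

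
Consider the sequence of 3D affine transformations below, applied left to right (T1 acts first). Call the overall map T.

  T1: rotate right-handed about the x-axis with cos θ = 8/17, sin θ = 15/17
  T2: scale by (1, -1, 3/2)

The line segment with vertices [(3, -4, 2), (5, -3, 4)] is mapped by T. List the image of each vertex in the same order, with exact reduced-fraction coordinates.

image vertices: (3, 62/17, -66/17), (5, 84/17, -39/34)

T1 rotate right-handed about the x-axis with cos θ = 8/17, sin θ = 15/17: (3, -4, 2) → (3, -62/17, -44/17); (5, -3, 4) → (5, -84/17, -13/17)
T2 scale by (1, -1, 3/2): (3, -62/17, -44/17) → (3, 62/17, -66/17); (5, -84/17, -13/17) → (5, 84/17, -39/34)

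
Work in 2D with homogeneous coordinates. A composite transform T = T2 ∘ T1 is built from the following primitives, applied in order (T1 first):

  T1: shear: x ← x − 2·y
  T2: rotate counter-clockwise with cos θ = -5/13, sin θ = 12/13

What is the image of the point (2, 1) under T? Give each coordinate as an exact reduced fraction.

T(p) = (-12/13, -5/13)

T1 shear: x ← x − 2·y: (2, 1) → (0, 1)
T2 rotate counter-clockwise with cos θ = -5/13, sin θ = 12/13: (0, 1) → (-12/13, -5/13)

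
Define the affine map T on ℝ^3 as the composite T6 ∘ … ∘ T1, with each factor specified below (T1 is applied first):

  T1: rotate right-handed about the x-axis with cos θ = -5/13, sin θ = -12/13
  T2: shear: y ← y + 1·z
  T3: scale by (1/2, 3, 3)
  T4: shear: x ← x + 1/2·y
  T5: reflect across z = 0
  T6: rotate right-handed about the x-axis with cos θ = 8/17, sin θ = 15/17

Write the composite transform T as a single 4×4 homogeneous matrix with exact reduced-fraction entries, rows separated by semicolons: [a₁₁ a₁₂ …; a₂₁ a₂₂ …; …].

T = [1/2 -51/26 21/26 0; 0 -948/221 -57/221 0; 0 -477/221 435/221 0; 0 0 0 1]

T1 = [1 0 0 0; 0 -5/13 12/13 0; 0 -12/13 -5/13 0; 0 0 0 1]
T2·T1 = [1 0 0 0; 0 -17/13 7/13 0; 0 -12/13 -5/13 0; 0 0 0 1]
T3·…·T1 = [1/2 0 0 0; 0 -51/13 21/13 0; 0 -36/13 -15/13 0; 0 0 0 1]
T4·…·T1 = [1/2 -51/26 21/26 0; 0 -51/13 21/13 0; 0 -36/13 -15/13 0; 0 0 0 1]
T5·…·T1 = [1/2 -51/26 21/26 0; 0 -51/13 21/13 0; 0 36/13 15/13 0; 0 0 0 1]
T6·…·T1 = [1/2 -51/26 21/26 0; 0 -948/221 -57/221 0; 0 -477/221 435/221 0; 0 0 0 1]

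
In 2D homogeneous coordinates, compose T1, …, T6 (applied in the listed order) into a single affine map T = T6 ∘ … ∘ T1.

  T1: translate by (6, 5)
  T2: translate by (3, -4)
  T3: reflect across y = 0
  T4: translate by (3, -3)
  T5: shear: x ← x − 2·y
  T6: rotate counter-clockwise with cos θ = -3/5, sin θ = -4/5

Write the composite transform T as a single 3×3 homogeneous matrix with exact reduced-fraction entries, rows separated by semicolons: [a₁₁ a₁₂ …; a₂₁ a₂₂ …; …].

T = [-3/5 -2 -76/5; -4/5 -1 -68/5; 0 0 1]

T1 = [1 0 6; 0 1 5; 0 0 1]
T2·T1 = [1 0 9; 0 1 1; 0 0 1]
T3·…·T1 = [1 0 9; 0 -1 -1; 0 0 1]
T4·…·T1 = [1 0 12; 0 -1 -4; 0 0 1]
T5·…·T1 = [1 2 20; 0 -1 -4; 0 0 1]
T6·…·T1 = [-3/5 -2 -76/5; -4/5 -1 -68/5; 0 0 1]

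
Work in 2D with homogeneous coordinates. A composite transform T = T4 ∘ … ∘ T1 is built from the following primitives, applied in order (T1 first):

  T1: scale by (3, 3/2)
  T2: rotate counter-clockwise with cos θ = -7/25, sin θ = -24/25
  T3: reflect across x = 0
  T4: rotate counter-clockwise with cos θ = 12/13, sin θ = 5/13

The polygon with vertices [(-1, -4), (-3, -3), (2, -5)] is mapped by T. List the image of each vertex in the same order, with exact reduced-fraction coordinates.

T1 scale by (3, 3/2): (-1, -4) → (-3, -6); (-3, -3) → (-9, -9/2); (2, -5) → (6, -15/2)
T2 rotate counter-clockwise with cos θ = -7/25, sin θ = -24/25: (-3, -6) → (-123/25, 114/25); (-9, -9/2) → (-9/5, 99/10); (6, -15/2) → (-222/25, -183/50)
T3 reflect across x = 0: (-123/25, 114/25) → (123/25, 114/25); (-9/5, 99/10) → (9/5, 99/10); (-222/25, -183/50) → (222/25, -183/50)
T4 rotate counter-clockwise with cos θ = 12/13, sin θ = 5/13: (123/25, 114/25) → (906/325, 1983/325); (9/5, 99/10) → (-279/130, 639/65); (222/25, -183/50) → (6243/650, 12/325)

image vertices: (906/325, 1983/325), (-279/130, 639/65), (6243/650, 12/325)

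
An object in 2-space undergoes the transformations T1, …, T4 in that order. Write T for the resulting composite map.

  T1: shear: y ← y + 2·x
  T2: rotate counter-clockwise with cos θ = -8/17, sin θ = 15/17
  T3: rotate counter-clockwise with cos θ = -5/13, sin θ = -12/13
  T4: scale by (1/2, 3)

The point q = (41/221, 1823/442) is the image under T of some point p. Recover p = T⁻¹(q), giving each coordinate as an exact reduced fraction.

p = (1/2, 1/3)

T1 = [1 0 0; 2 1 0; 0 0 1]
T2·T1 = [-38/17 -15/17 0; -1/17 -8/17 0; 0 0 1]
T3·…·T1 = [178/221 -21/221 0; 461/221 220/221 0; 0 0 1]
T4·…·T1 = [89/221 -21/442 0; 1383/221 660/221 0; 0 0 1]
det M = 3/2; M⁻¹ = [440/221 7/221 0; -922/221 178/663 0; 0 0 1]
M⁻¹ · (41/221, 1823/442)ᵀ = (1/2, 1/3)ᵀ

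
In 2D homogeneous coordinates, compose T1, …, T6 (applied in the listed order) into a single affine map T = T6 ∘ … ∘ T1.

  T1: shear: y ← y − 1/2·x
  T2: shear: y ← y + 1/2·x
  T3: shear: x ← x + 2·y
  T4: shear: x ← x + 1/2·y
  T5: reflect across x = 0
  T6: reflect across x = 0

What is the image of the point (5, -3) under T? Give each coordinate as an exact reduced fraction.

T1 shear: y ← y − 1/2·x: (5, -3) → (5, -11/2)
T2 shear: y ← y + 1/2·x: (5, -11/2) → (5, -3)
T3 shear: x ← x + 2·y: (5, -3) → (-1, -3)
T4 shear: x ← x + 1/2·y: (-1, -3) → (-5/2, -3)
T5 reflect across x = 0: (-5/2, -3) → (5/2, -3)
T6 reflect across x = 0: (5/2, -3) → (-5/2, -3)

T(p) = (-5/2, -3)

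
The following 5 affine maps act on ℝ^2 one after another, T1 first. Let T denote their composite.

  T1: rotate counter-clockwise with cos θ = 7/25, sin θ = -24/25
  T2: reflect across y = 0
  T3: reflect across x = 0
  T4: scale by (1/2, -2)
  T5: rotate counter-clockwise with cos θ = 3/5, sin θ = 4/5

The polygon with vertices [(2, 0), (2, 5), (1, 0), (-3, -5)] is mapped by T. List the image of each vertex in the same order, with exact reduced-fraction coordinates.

T1 rotate counter-clockwise with cos θ = 7/25, sin θ = -24/25: (2, 0) → (14/25, -48/25); (2, 5) → (134/25, -13/25); (1, 0) → (7/25, -24/25); (-3, -5) → (-141/25, 37/25)
T2 reflect across y = 0: (14/25, -48/25) → (14/25, 48/25); (134/25, -13/25) → (134/25, 13/25); (7/25, -24/25) → (7/25, 24/25); (-141/25, 37/25) → (-141/25, -37/25)
T3 reflect across x = 0: (14/25, 48/25) → (-14/25, 48/25); (134/25, 13/25) → (-134/25, 13/25); (7/25, 24/25) → (-7/25, 24/25); (-141/25, -37/25) → (141/25, -37/25)
T4 scale by (1/2, -2): (-14/25, 48/25) → (-7/25, -96/25); (-134/25, 13/25) → (-67/25, -26/25); (-7/25, 24/25) → (-7/50, -48/25); (141/25, -37/25) → (141/50, 74/25)
T5 rotate counter-clockwise with cos θ = 3/5, sin θ = 4/5: (-7/25, -96/25) → (363/125, -316/125); (-67/25, -26/25) → (-97/125, -346/125); (-7/50, -48/25) → (363/250, -158/125); (141/50, 74/25) → (-169/250, 504/125)

image vertices: (363/125, -316/125), (-97/125, -346/125), (363/250, -158/125), (-169/250, 504/125)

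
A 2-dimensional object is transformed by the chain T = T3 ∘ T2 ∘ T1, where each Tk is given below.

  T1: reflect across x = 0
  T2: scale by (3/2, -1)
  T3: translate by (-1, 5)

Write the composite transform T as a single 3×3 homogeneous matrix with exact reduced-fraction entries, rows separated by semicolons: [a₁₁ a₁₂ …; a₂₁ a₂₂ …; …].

T = [-3/2 0 -1; 0 -1 5; 0 0 1]

T1 = [-1 0 0; 0 1 0; 0 0 1]
T2·T1 = [-3/2 0 0; 0 -1 0; 0 0 1]
T3·…·T1 = [-3/2 0 -1; 0 -1 5; 0 0 1]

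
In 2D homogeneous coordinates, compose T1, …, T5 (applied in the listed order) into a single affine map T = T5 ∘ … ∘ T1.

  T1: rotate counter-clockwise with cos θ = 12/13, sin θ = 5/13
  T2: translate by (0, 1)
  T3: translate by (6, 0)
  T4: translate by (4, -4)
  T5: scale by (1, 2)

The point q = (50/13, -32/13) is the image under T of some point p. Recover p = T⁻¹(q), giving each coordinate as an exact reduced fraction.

p = (-5, 4)

T1 = [12/13 -5/13 0; 5/13 12/13 0; 0 0 1]
T2·T1 = [12/13 -5/13 0; 5/13 12/13 1; 0 0 1]
T3·…·T1 = [12/13 -5/13 6; 5/13 12/13 1; 0 0 1]
T4·…·T1 = [12/13 -5/13 10; 5/13 12/13 -3; 0 0 1]
T5·…·T1 = [12/13 -5/13 10; 10/13 24/13 -6; 0 0 1]
det M = 2; M⁻¹ = [12/13 5/26 -105/13; -5/13 6/13 86/13; 0 0 1]
M⁻¹ · (50/13, -32/13)ᵀ = (-5, 4)ᵀ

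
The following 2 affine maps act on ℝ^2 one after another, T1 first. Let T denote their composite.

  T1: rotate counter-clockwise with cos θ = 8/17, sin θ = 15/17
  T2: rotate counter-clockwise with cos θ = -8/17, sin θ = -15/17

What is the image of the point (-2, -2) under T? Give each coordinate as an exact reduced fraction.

T(p) = (-802/289, 158/289)

T1 rotate counter-clockwise with cos θ = 8/17, sin θ = 15/17: (-2, -2) → (14/17, -46/17)
T2 rotate counter-clockwise with cos θ = -8/17, sin θ = -15/17: (14/17, -46/17) → (-802/289, 158/289)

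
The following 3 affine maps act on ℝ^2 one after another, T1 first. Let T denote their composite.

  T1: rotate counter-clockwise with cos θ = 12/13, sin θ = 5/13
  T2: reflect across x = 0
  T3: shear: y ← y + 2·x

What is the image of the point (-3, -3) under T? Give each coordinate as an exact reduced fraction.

T1 rotate counter-clockwise with cos θ = 12/13, sin θ = 5/13: (-3, -3) → (-21/13, -51/13)
T2 reflect across x = 0: (-21/13, -51/13) → (21/13, -51/13)
T3 shear: y ← y + 2·x: (21/13, -51/13) → (21/13, -9/13)

T(p) = (21/13, -9/13)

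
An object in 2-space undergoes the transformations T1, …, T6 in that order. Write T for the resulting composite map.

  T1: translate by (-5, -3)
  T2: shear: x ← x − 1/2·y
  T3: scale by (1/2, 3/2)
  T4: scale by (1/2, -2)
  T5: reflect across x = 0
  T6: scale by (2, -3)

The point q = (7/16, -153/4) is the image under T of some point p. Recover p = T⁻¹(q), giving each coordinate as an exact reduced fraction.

T1 = [1 0 -5; 0 1 -3; 0 0 1]
T2·T1 = [1 -1/2 -7/2; 0 1 -3; 0 0 1]
T3·…·T1 = [1/2 -1/4 -7/4; 0 3/2 -9/2; 0 0 1]
T4·…·T1 = [1/4 -1/8 -7/8; 0 -3 9; 0 0 1]
T5·…·T1 = [-1/4 1/8 7/8; 0 -3 9; 0 0 1]
T6·…·T1 = [-1/2 1/4 7/4; 0 9 -27; 0 0 1]
det M = -9/2; M⁻¹ = [-2 1/18 5; 0 1/9 3; 0 0 1]
M⁻¹ · (7/16, -153/4)ᵀ = (2, -5/4)ᵀ

p = (2, -5/4)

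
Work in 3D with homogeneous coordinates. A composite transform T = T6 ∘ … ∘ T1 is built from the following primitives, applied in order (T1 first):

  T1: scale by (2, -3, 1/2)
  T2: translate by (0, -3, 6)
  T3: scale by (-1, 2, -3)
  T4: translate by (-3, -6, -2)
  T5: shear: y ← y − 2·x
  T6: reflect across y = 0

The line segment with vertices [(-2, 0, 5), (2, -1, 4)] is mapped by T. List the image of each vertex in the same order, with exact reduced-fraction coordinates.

image vertices: (1, 14, -55/2), (-7, -8, -26)

T1 scale by (2, -3, 1/2): (-2, 0, 5) → (-4, 0, 5/2); (2, -1, 4) → (4, 3, 2)
T2 translate by (0, -3, 6): (-4, 0, 5/2) → (-4, -3, 17/2); (4, 3, 2) → (4, 0, 8)
T3 scale by (-1, 2, -3): (-4, -3, 17/2) → (4, -6, -51/2); (4, 0, 8) → (-4, 0, -24)
T4 translate by (-3, -6, -2): (4, -6, -51/2) → (1, -12, -55/2); (-4, 0, -24) → (-7, -6, -26)
T5 shear: y ← y − 2·x: (1, -12, -55/2) → (1, -14, -55/2); (-7, -6, -26) → (-7, 8, -26)
T6 reflect across y = 0: (1, -14, -55/2) → (1, 14, -55/2); (-7, 8, -26) → (-7, -8, -26)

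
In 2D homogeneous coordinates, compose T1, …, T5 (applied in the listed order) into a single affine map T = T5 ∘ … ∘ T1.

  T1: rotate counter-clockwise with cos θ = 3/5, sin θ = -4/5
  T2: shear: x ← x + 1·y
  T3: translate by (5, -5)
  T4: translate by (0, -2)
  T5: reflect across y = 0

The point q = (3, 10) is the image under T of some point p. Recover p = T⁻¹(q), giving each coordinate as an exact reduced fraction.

p = (3, -1)

T1 = [3/5 4/5 0; -4/5 3/5 0; 0 0 1]
T2·T1 = [-1/5 7/5 0; -4/5 3/5 0; 0 0 1]
T3·…·T1 = [-1/5 7/5 5; -4/5 3/5 -5; 0 0 1]
T4·…·T1 = [-1/5 7/5 5; -4/5 3/5 -7; 0 0 1]
T5·…·T1 = [-1/5 7/5 5; 4/5 -3/5 7; 0 0 1]
det M = -1; M⁻¹ = [3/5 7/5 -64/5; 4/5 1/5 -27/5; 0 0 1]
M⁻¹ · (3, 10)ᵀ = (3, -1)ᵀ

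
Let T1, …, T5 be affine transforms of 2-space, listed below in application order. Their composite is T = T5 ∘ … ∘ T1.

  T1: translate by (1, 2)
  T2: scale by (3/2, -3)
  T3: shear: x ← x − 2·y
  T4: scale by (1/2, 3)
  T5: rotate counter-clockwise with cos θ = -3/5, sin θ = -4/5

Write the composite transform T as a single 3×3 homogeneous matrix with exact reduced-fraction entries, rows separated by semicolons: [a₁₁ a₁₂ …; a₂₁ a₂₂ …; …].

T1 = [1 0 1; 0 1 2; 0 0 1]
T2·T1 = [3/2 0 3/2; 0 -3 -6; 0 0 1]
T3·…·T1 = [3/2 6 27/2; 0 -3 -6; 0 0 1]
T4·…·T1 = [3/4 3 27/4; 0 -9 -18; 0 0 1]
T5·…·T1 = [-9/20 -9 -369/20; -3/5 3 27/5; 0 0 1]

T = [-9/20 -9 -369/20; -3/5 3 27/5; 0 0 1]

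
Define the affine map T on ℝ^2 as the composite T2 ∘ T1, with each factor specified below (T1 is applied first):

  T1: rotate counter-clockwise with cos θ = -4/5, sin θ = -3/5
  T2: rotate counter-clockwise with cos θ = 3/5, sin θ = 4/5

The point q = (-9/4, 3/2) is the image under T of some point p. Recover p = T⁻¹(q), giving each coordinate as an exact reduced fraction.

p = (-3/2, -9/4)

T1 = [-4/5 3/5 0; -3/5 -4/5 0; 0 0 1]
T2·T1 = [0 1 0; -1 0 0; 0 0 1]
det M = 1; M⁻¹ = [0 -1 0; 1 0 0; 0 0 1]
M⁻¹ · (-9/4, 3/2)ᵀ = (-3/2, -9/4)ᵀ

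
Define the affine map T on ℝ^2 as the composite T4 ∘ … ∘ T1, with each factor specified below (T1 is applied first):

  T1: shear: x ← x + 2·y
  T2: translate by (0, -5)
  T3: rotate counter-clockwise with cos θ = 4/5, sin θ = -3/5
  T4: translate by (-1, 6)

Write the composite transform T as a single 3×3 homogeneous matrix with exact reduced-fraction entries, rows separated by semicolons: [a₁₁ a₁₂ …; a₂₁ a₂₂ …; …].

T = [4/5 11/5 -4; -3/5 -2/5 2; 0 0 1]

T1 = [1 2 0; 0 1 0; 0 0 1]
T2·T1 = [1 2 0; 0 1 -5; 0 0 1]
T3·…·T1 = [4/5 11/5 -3; -3/5 -2/5 -4; 0 0 1]
T4·…·T1 = [4/5 11/5 -4; -3/5 -2/5 2; 0 0 1]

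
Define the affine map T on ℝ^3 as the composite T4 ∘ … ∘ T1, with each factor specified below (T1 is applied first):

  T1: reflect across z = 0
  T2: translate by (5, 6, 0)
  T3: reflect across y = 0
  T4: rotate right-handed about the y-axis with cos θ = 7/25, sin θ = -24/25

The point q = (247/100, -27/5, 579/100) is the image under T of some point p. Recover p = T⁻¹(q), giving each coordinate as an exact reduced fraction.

T1 = [1 0 0 0; 0 1 0 0; 0 0 -1 0; 0 0 0 1]
T2·T1 = [1 0 0 5; 0 1 0 6; 0 0 -1 0; 0 0 0 1]
T3·…·T1 = [1 0 0 5; 0 -1 0 -6; 0 0 -1 0; 0 0 0 1]
T4·…·T1 = [7/25 0 24/25 7/5; 0 -1 0 -6; 24/25 0 -7/25 24/5; 0 0 0 1]
det M = 1; M⁻¹ = [7/25 0 24/25 -5; 0 -1 0 -6; 24/25 0 -7/25 0; 0 0 0 1]
M⁻¹ · (247/100, -27/5, 579/100)ᵀ = (5/4, -3/5, 3/4)ᵀ

p = (5/4, -3/5, 3/4)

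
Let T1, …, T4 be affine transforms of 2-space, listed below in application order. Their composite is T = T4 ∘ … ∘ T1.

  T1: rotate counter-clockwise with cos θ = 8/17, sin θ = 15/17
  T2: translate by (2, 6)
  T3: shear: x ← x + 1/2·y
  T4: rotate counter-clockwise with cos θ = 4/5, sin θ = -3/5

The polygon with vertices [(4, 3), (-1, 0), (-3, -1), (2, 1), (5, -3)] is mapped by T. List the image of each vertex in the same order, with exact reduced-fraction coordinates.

T1 rotate counter-clockwise with cos θ = 8/17, sin θ = 15/17: (4, 3) → (-13/17, 84/17); (-1, 0) → (-8/17, -15/17); (-3, -1) → (-9/17, -53/17); (2, 1) → (1/17, 38/17); (5, -3) → (5, 3)
T2 translate by (2, 6): (-13/17, 84/17) → (21/17, 186/17); (-8/17, -15/17) → (26/17, 87/17); (-9/17, -53/17) → (25/17, 49/17); (1/17, 38/17) → (35/17, 140/17); (5, 3) → (7, 9)
T3 shear: x ← x + 1/2·y: (21/17, 186/17) → (114/17, 186/17); (26/17, 87/17) → (139/34, 87/17); (25/17, 49/17) → (99/34, 49/17); (35/17, 140/17) → (105/17, 140/17); (7, 9) → (23/2, 9)
T4 rotate counter-clockwise with cos θ = 4/5, sin θ = -3/5: (114/17, 186/17) → (1014/85, 402/85); (139/34, 87/17) → (539/85, 279/170); (99/34, 49/17) → (69/17, 19/34); (105/17, 140/17) → (168/17, 49/17); (23/2, 9) → (73/5, 3/10)

image vertices: (1014/85, 402/85), (539/85, 279/170), (69/17, 19/34), (168/17, 49/17), (73/5, 3/10)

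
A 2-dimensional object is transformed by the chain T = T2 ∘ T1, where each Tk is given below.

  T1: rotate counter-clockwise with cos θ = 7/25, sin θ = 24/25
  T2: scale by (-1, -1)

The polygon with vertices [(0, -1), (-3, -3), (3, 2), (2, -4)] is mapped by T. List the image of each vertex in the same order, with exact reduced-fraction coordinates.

image vertices: (-24/25, 7/25), (-51/25, 93/25), (27/25, -86/25), (-22/5, -4/5)

T1 rotate counter-clockwise with cos θ = 7/25, sin θ = 24/25: (0, -1) → (24/25, -7/25); (-3, -3) → (51/25, -93/25); (3, 2) → (-27/25, 86/25); (2, -4) → (22/5, 4/5)
T2 scale by (-1, -1): (24/25, -7/25) → (-24/25, 7/25); (51/25, -93/25) → (-51/25, 93/25); (-27/25, 86/25) → (27/25, -86/25); (22/5, 4/5) → (-22/5, -4/5)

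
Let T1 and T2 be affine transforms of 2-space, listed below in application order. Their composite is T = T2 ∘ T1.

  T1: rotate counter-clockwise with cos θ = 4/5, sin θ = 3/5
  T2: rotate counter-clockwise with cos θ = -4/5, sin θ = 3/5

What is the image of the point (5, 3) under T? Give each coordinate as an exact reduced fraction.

T(p) = (-5, -3)

T1 rotate counter-clockwise with cos θ = 4/5, sin θ = 3/5: (5, 3) → (11/5, 27/5)
T2 rotate counter-clockwise with cos θ = -4/5, sin θ = 3/5: (11/5, 27/5) → (-5, -3)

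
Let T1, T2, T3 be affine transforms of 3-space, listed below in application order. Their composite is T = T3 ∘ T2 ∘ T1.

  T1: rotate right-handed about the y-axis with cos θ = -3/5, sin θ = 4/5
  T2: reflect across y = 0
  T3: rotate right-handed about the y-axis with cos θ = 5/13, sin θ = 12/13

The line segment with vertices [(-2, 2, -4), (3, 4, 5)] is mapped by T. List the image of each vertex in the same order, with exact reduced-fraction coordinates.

image vertices: (38/13, -2, 44/13), (-269/65, -4, -267/65)

T1 rotate right-handed about the y-axis with cos θ = -3/5, sin θ = 4/5: (-2, 2, -4) → (-2, 2, 4); (3, 4, 5) → (11/5, 4, -27/5)
T2 reflect across y = 0: (-2, 2, 4) → (-2, -2, 4); (11/5, 4, -27/5) → (11/5, -4, -27/5)
T3 rotate right-handed about the y-axis with cos θ = 5/13, sin θ = 12/13: (-2, -2, 4) → (38/13, -2, 44/13); (11/5, -4, -27/5) → (-269/65, -4, -267/65)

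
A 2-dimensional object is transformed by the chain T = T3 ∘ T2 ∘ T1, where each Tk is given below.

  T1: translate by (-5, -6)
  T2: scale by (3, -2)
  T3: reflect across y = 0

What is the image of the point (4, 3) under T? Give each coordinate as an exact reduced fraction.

T1 translate by (-5, -6): (4, 3) → (-1, -3)
T2 scale by (3, -2): (-1, -3) → (-3, 6)
T3 reflect across y = 0: (-3, 6) → (-3, -6)

T(p) = (-3, -6)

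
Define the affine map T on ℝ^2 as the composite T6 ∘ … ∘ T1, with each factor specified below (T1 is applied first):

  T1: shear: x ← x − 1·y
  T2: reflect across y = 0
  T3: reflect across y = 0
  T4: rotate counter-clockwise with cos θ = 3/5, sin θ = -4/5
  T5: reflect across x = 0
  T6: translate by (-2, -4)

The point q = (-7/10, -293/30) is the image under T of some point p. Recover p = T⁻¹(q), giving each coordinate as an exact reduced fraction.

T1 = [1 -1 0; 0 1 0; 0 0 1]
T2·T1 = [1 -1 0; 0 -1 0; 0 0 1]
T3·…·T1 = [1 -1 0; 0 1 0; 0 0 1]
T4·…·T1 = [3/5 1/5 0; -4/5 7/5 0; 0 0 1]
T5·…·T1 = [-3/5 -1/5 0; -4/5 7/5 0; 0 0 1]
T6·…·T1 = [-3/5 -1/5 -2; -4/5 7/5 -4; 0 0 1]
det M = -1; M⁻¹ = [-7/5 -1/5 -18/5; -4/5 3/5 4/5; 0 0 1]
M⁻¹ · (-7/10, -293/30)ᵀ = (-2/3, -9/2)ᵀ

p = (-2/3, -9/2)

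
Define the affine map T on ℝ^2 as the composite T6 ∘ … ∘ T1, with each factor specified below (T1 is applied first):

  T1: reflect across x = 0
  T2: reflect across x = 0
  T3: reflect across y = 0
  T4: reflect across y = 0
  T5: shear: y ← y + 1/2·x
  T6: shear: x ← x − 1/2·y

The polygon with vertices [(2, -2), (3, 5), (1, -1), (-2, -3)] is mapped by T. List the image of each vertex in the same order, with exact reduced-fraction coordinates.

image vertices: (5/2, -1), (-1/4, 13/2), (5/4, -1/2), (0, -4)

T1 reflect across x = 0: (2, -2) → (-2, -2); (3, 5) → (-3, 5); (1, -1) → (-1, -1); (-2, -3) → (2, -3)
T2 reflect across x = 0: (-2, -2) → (2, -2); (-3, 5) → (3, 5); (-1, -1) → (1, -1); (2, -3) → (-2, -3)
T3 reflect across y = 0: (2, -2) → (2, 2); (3, 5) → (3, -5); (1, -1) → (1, 1); (-2, -3) → (-2, 3)
T4 reflect across y = 0: (2, 2) → (2, -2); (3, -5) → (3, 5); (1, 1) → (1, -1); (-2, 3) → (-2, -3)
T5 shear: y ← y + 1/2·x: (2, -2) → (2, -1); (3, 5) → (3, 13/2); (1, -1) → (1, -1/2); (-2, -3) → (-2, -4)
T6 shear: x ← x − 1/2·y: (2, -1) → (5/2, -1); (3, 13/2) → (-1/4, 13/2); (1, -1/2) → (5/4, -1/2); (-2, -4) → (0, -4)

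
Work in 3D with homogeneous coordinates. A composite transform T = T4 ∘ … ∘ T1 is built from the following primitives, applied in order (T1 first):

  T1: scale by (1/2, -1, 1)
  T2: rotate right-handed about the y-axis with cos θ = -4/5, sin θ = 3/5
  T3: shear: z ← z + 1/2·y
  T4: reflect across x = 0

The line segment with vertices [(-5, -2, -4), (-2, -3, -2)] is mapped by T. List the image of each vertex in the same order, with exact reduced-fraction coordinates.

image vertices: (2/5, 2, 57/10), (2/5, 3, 37/10)

T1 scale by (1/2, -1, 1): (-5, -2, -4) → (-5/2, 2, -4); (-2, -3, -2) → (-1, 3, -2)
T2 rotate right-handed about the y-axis with cos θ = -4/5, sin θ = 3/5: (-5/2, 2, -4) → (-2/5, 2, 47/10); (-1, 3, -2) → (-2/5, 3, 11/5)
T3 shear: z ← z + 1/2·y: (-2/5, 2, 47/10) → (-2/5, 2, 57/10); (-2/5, 3, 11/5) → (-2/5, 3, 37/10)
T4 reflect across x = 0: (-2/5, 2, 57/10) → (2/5, 2, 57/10); (-2/5, 3, 37/10) → (2/5, 3, 37/10)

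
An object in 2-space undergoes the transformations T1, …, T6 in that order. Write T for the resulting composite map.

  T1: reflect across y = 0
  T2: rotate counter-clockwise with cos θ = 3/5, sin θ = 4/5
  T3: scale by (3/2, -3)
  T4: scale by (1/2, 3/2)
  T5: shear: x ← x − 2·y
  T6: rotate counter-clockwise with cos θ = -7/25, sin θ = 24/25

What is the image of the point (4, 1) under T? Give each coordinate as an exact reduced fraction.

T1 reflect across y = 0: (4, 1) → (4, -1)
T2 rotate counter-clockwise with cos θ = 3/5, sin θ = 4/5: (4, -1) → (16/5, 13/5)
T3 scale by (3/2, -3): (16/5, 13/5) → (24/5, -39/5)
T4 scale by (1/2, 3/2): (24/5, -39/5) → (12/5, -117/10)
T5 shear: x ← x − 2·y: (12/5, -117/10) → (129/5, -117/10)
T6 rotate counter-clockwise with cos θ = -7/25, sin θ = 24/25: (129/5, -117/10) → (501/125, 7011/250)

T(p) = (501/125, 7011/250)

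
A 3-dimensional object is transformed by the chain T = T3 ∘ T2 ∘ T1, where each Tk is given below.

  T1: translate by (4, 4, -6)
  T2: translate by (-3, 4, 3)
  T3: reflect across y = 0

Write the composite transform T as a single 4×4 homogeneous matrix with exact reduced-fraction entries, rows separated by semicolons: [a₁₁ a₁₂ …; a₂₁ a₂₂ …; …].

T1 = [1 0 0 4; 0 1 0 4; 0 0 1 -6; 0 0 0 1]
T2·T1 = [1 0 0 1; 0 1 0 8; 0 0 1 -3; 0 0 0 1]
T3·…·T1 = [1 0 0 1; 0 -1 0 -8; 0 0 1 -3; 0 0 0 1]

T = [1 0 0 1; 0 -1 0 -8; 0 0 1 -3; 0 0 0 1]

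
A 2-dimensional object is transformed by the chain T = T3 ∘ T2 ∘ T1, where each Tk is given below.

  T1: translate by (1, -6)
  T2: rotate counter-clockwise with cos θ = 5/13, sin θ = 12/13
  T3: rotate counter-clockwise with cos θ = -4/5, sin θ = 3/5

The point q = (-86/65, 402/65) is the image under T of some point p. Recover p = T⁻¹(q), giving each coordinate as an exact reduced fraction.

p = (-3, 0)

T1 = [1 0 1; 0 1 -6; 0 0 1]
T2·T1 = [5/13 -12/13 77/13; 12/13 5/13 -18/13; 0 0 1]
T3·…·T1 = [-56/65 33/65 -254/65; -33/65 -56/65 303/65; 0 0 1]
det M = 1; M⁻¹ = [-56/65 -33/65 -1; 33/65 -56/65 6; 0 0 1]
M⁻¹ · (-86/65, 402/65)ᵀ = (-3, 0)ᵀ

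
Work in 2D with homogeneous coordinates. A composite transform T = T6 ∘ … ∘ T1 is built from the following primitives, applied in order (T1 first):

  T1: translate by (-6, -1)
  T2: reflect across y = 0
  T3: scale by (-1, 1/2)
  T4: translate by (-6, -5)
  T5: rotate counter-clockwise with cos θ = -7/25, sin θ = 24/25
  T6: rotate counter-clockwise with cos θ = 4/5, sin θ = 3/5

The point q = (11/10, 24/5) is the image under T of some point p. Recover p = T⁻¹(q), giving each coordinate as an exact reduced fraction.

p = (-2, 0)

T1 = [1 0 -6; 0 1 -1; 0 0 1]
T2·T1 = [1 0 -6; 0 -1 1; 0 0 1]
T3·…·T1 = [-1 0 6; 0 -1/2 1/2; 0 0 1]
T4·…·T1 = [-1 0 0; 0 -1/2 -9/2; 0 0 1]
T5·…·T1 = [7/25 12/25 108/25; -24/25 7/50 63/50; 0 0 1]
T6·…·T1 = [4/5 3/10 27/10; -3/5 2/5 18/5; 0 0 1]
det M = 1/2; M⁻¹ = [4/5 -3/5 0; 6/5 8/5 -9; 0 0 1]
M⁻¹ · (11/10, 24/5)ᵀ = (-2, 0)ᵀ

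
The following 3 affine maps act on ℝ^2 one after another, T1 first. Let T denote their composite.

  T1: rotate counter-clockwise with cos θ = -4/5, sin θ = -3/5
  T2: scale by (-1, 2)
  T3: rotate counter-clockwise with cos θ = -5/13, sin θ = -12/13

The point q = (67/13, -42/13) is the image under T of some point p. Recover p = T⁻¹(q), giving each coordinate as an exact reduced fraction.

T1 = [-4/5 3/5 0; -3/5 -4/5 0; 0 0 1]
T2·T1 = [4/5 -3/5 0; -6/5 -8/5 0; 0 0 1]
T3·…·T1 = [-92/65 -81/65 0; -18/65 76/65 0; 0 0 1]
det M = -2; M⁻¹ = [-38/65 -81/130 0; -9/65 46/65 0; 0 0 1]
M⁻¹ · (67/13, -42/13)ᵀ = (-1, -3)ᵀ

p = (-1, -3)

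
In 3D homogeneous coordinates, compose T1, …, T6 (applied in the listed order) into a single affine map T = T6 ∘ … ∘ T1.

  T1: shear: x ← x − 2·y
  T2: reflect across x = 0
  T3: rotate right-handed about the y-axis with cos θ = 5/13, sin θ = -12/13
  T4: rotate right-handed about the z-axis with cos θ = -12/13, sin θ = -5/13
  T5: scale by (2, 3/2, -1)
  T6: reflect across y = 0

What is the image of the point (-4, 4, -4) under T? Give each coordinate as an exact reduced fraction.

T(p) = (-2072/169, 1746/169, -124/13)

T1 shear: x ← x − 2·y: (-4, 4, -4) → (-12, 4, -4)
T2 reflect across x = 0: (-12, 4, -4) → (12, 4, -4)
T3 rotate right-handed about the y-axis with cos θ = 5/13, sin θ = -12/13: (12, 4, -4) → (108/13, 4, 124/13)
T4 rotate right-handed about the z-axis with cos θ = -12/13, sin θ = -5/13: (108/13, 4, 124/13) → (-1036/169, -1164/169, 124/13)
T5 scale by (2, 3/2, -1): (-1036/169, -1164/169, 124/13) → (-2072/169, -1746/169, -124/13)
T6 reflect across y = 0: (-2072/169, -1746/169, -124/13) → (-2072/169, 1746/169, -124/13)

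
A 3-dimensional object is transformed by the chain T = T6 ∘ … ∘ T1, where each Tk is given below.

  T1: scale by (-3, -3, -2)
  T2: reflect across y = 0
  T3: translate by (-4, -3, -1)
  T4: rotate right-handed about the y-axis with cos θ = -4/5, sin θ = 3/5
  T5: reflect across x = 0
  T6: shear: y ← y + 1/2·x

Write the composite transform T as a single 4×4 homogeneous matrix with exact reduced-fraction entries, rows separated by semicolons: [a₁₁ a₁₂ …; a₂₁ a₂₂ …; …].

T1 = [-3 0 0 0; 0 -3 0 0; 0 0 -2 0; 0 0 0 1]
T2·T1 = [-3 0 0 0; 0 3 0 0; 0 0 -2 0; 0 0 0 1]
T3·…·T1 = [-3 0 0 -4; 0 3 0 -3; 0 0 -2 -1; 0 0 0 1]
T4·…·T1 = [12/5 0 -6/5 13/5; 0 3 0 -3; 9/5 0 8/5 16/5; 0 0 0 1]
T5·…·T1 = [-12/5 0 6/5 -13/5; 0 3 0 -3; 9/5 0 8/5 16/5; 0 0 0 1]
T6·…·T1 = [-12/5 0 6/5 -13/5; -6/5 3 3/5 -43/10; 9/5 0 8/5 16/5; 0 0 0 1]

T = [-12/5 0 6/5 -13/5; -6/5 3 3/5 -43/10; 9/5 0 8/5 16/5; 0 0 0 1]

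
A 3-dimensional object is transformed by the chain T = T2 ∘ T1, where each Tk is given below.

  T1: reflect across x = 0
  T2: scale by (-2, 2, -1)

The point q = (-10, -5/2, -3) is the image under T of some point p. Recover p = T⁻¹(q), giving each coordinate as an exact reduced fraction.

T1 = [-1 0 0 0; 0 1 0 0; 0 0 1 0; 0 0 0 1]
T2·T1 = [2 0 0 0; 0 2 0 0; 0 0 -1 0; 0 0 0 1]
det M = -4; M⁻¹ = [1/2 0 0 0; 0 1/2 0 0; 0 0 -1 0; 0 0 0 1]
M⁻¹ · (-10, -5/2, -3)ᵀ = (-5, -5/4, 3)ᵀ

p = (-5, -5/4, 3)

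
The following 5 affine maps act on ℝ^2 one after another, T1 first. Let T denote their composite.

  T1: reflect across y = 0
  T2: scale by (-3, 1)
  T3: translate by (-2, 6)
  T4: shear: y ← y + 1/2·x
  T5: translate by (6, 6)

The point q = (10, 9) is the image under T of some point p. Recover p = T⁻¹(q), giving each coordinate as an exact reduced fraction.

p = (-2, 5)

T1 = [1 0 0; 0 -1 0; 0 0 1]
T2·T1 = [-3 0 0; 0 -1 0; 0 0 1]
T3·…·T1 = [-3 0 -2; 0 -1 6; 0 0 1]
T4·…·T1 = [-3 0 -2; -3/2 -1 5; 0 0 1]
T5·…·T1 = [-3 0 4; -3/2 -1 11; 0 0 1]
det M = 3; M⁻¹ = [-1/3 0 4/3; 1/2 -1 9; 0 0 1]
M⁻¹ · (10, 9)ᵀ = (-2, 5)ᵀ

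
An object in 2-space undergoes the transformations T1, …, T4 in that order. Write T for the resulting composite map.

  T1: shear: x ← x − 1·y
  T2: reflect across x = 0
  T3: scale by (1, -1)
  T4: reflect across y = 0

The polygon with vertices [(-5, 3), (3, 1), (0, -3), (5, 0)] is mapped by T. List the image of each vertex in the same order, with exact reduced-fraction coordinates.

image vertices: (8, 3), (-2, 1), (-3, -3), (-5, 0)

T1 shear: x ← x − 1·y: (-5, 3) → (-8, 3); (3, 1) → (2, 1); (0, -3) → (3, -3); (5, 0) → (5, 0)
T2 reflect across x = 0: (-8, 3) → (8, 3); (2, 1) → (-2, 1); (3, -3) → (-3, -3); (5, 0) → (-5, 0)
T3 scale by (1, -1): (8, 3) → (8, -3); (-2, 1) → (-2, -1); (-3, -3) → (-3, 3); (-5, 0) → (-5, 0)
T4 reflect across y = 0: (8, -3) → (8, 3); (-2, -1) → (-2, 1); (-3, 3) → (-3, -3); (-5, 0) → (-5, 0)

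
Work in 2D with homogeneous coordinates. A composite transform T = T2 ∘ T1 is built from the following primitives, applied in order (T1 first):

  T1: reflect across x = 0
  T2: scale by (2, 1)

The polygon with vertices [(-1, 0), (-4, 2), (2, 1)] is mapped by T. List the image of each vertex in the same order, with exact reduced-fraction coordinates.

T1 reflect across x = 0: (-1, 0) → (1, 0); (-4, 2) → (4, 2); (2, 1) → (-2, 1)
T2 scale by (2, 1): (1, 0) → (2, 0); (4, 2) → (8, 2); (-2, 1) → (-4, 1)

image vertices: (2, 0), (8, 2), (-4, 1)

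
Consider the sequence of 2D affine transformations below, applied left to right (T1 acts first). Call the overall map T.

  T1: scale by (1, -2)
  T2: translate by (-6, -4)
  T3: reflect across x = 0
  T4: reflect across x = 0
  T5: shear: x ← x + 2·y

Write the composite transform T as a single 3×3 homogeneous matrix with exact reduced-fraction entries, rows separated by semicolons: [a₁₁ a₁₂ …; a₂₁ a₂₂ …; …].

T1 = [1 0 0; 0 -2 0; 0 0 1]
T2·T1 = [1 0 -6; 0 -2 -4; 0 0 1]
T3·…·T1 = [-1 0 6; 0 -2 -4; 0 0 1]
T4·…·T1 = [1 0 -6; 0 -2 -4; 0 0 1]
T5·…·T1 = [1 -4 -14; 0 -2 -4; 0 0 1]

T = [1 -4 -14; 0 -2 -4; 0 0 1]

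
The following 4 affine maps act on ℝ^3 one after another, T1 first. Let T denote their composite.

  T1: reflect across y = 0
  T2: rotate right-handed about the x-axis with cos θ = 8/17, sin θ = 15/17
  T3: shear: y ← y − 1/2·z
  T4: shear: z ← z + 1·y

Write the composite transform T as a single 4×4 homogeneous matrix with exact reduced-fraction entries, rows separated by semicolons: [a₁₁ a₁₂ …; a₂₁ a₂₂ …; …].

T = [1 0 0 0; 0 -1/34 -19/17 0; 0 -31/34 -11/17 0; 0 0 0 1]

T1 = [1 0 0 0; 0 -1 0 0; 0 0 1 0; 0 0 0 1]
T2·T1 = [1 0 0 0; 0 -8/17 -15/17 0; 0 -15/17 8/17 0; 0 0 0 1]
T3·…·T1 = [1 0 0 0; 0 -1/34 -19/17 0; 0 -15/17 8/17 0; 0 0 0 1]
T4·…·T1 = [1 0 0 0; 0 -1/34 -19/17 0; 0 -31/34 -11/17 0; 0 0 0 1]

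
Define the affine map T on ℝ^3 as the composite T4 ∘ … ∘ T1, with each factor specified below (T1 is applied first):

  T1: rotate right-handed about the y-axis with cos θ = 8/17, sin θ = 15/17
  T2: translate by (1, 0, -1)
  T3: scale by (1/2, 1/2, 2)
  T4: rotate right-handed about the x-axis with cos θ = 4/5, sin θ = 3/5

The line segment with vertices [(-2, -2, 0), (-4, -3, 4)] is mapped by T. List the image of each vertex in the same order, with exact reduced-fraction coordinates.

image vertices: (1/34, -146/85, 53/85), (45/34, -552/85, 1047/170)

T1 rotate right-handed about the y-axis with cos θ = 8/17, sin θ = 15/17: (-2, -2, 0) → (-16/17, -2, 30/17); (-4, -3, 4) → (28/17, -3, 92/17)
T2 translate by (1, 0, -1): (-16/17, -2, 30/17) → (1/17, -2, 13/17); (28/17, -3, 92/17) → (45/17, -3, 75/17)
T3 scale by (1/2, 1/2, 2): (1/17, -2, 13/17) → (1/34, -1, 26/17); (45/17, -3, 75/17) → (45/34, -3/2, 150/17)
T4 rotate right-handed about the x-axis with cos θ = 4/5, sin θ = 3/5: (1/34, -1, 26/17) → (1/34, -146/85, 53/85); (45/34, -3/2, 150/17) → (45/34, -552/85, 1047/170)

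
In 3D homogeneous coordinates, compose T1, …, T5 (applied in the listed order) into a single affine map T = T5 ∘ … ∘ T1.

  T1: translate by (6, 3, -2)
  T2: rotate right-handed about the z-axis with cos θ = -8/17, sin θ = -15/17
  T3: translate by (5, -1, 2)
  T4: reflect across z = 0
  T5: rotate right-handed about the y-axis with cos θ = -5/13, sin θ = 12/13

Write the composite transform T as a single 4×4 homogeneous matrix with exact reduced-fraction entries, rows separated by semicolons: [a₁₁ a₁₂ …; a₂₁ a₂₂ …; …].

T1 = [1 0 0 6; 0 1 0 3; 0 0 1 -2; 0 0 0 1]
T2·T1 = [-8/17 15/17 0 -3/17; -15/17 -8/17 0 -114/17; 0 0 1 -2; 0 0 0 1]
T3·…·T1 = [-8/17 15/17 0 82/17; -15/17 -8/17 0 -131/17; 0 0 1 0; 0 0 0 1]
T4·…·T1 = [-8/17 15/17 0 82/17; -15/17 -8/17 0 -131/17; 0 0 -1 0; 0 0 0 1]
T5·…·T1 = [40/221 -75/221 -12/13 -410/221; -15/17 -8/17 0 -131/17; 96/221 -180/221 5/13 -984/221; 0 0 0 1]

T = [40/221 -75/221 -12/13 -410/221; -15/17 -8/17 0 -131/17; 96/221 -180/221 5/13 -984/221; 0 0 0 1]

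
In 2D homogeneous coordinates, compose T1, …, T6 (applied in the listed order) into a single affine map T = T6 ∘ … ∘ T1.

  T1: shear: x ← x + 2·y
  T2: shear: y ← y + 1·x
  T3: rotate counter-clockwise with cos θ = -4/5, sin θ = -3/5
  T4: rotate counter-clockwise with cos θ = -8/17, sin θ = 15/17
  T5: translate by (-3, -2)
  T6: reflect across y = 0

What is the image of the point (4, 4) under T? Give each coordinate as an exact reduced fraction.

T1 shear: x ← x + 2·y: (4, 4) → (12, 4)
T2 shear: y ← y + 1·x: (12, 4) → (12, 16)
T3 rotate counter-clockwise with cos θ = -4/5, sin θ = -3/5: (12, 16) → (0, -20)
T4 rotate counter-clockwise with cos θ = -8/17, sin θ = 15/17: (0, -20) → (300/17, 160/17)
T5 translate by (-3, -2): (300/17, 160/17) → (249/17, 126/17)
T6 reflect across y = 0: (249/17, 126/17) → (249/17, -126/17)

T(p) = (249/17, -126/17)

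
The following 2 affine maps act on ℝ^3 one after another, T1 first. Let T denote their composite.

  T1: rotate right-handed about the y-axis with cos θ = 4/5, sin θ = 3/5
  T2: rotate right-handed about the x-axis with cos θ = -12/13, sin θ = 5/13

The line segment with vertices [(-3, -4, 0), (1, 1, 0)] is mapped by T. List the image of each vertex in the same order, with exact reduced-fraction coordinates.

T1 rotate right-handed about the y-axis with cos θ = 4/5, sin θ = 3/5: (-3, -4, 0) → (-12/5, -4, 9/5); (1, 1, 0) → (4/5, 1, -3/5)
T2 rotate right-handed about the x-axis with cos θ = -12/13, sin θ = 5/13: (-12/5, -4, 9/5) → (-12/5, 3, -16/5); (4/5, 1, -3/5) → (4/5, -9/13, 61/65)

image vertices: (-12/5, 3, -16/5), (4/5, -9/13, 61/65)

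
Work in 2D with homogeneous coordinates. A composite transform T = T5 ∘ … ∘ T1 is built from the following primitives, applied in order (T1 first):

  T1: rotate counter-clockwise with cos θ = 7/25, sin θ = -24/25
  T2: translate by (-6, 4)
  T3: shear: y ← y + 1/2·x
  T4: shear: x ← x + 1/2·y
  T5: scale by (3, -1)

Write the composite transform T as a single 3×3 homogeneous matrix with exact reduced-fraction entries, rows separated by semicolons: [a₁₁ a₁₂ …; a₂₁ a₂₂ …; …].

T = [-39/100 201/50 -33/2; 41/50 -19/25 -1; 0 0 1]

T1 = [7/25 24/25 0; -24/25 7/25 0; 0 0 1]
T2·T1 = [7/25 24/25 -6; -24/25 7/25 4; 0 0 1]
T3·…·T1 = [7/25 24/25 -6; -41/50 19/25 1; 0 0 1]
T4·…·T1 = [-13/100 67/50 -11/2; -41/50 19/25 1; 0 0 1]
T5·…·T1 = [-39/100 201/50 -33/2; 41/50 -19/25 -1; 0 0 1]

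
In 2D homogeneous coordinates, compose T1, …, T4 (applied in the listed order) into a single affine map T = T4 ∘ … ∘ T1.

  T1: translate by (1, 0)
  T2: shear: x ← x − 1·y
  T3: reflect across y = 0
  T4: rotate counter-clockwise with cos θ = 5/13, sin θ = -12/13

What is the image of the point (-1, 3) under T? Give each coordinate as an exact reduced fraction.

T(p) = (-51/13, 21/13)

T1 translate by (1, 0): (-1, 3) → (0, 3)
T2 shear: x ← x − 1·y: (0, 3) → (-3, 3)
T3 reflect across y = 0: (-3, 3) → (-3, -3)
T4 rotate counter-clockwise with cos θ = 5/13, sin θ = -12/13: (-3, -3) → (-51/13, 21/13)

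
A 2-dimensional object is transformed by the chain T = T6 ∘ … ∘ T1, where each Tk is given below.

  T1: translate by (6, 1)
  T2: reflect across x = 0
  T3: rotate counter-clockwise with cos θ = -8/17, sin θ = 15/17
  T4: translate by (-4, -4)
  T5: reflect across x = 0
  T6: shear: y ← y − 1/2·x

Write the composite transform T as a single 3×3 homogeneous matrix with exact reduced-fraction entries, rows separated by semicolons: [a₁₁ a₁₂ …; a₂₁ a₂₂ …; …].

T = [-8/17 15/17 35/17; -11/17 -31/34 -367/34; 0 0 1]

T1 = [1 0 6; 0 1 1; 0 0 1]
T2·T1 = [-1 0 -6; 0 1 1; 0 0 1]
T3·…·T1 = [8/17 -15/17 33/17; -15/17 -8/17 -98/17; 0 0 1]
T4·…·T1 = [8/17 -15/17 -35/17; -15/17 -8/17 -166/17; 0 0 1]
T5·…·T1 = [-8/17 15/17 35/17; -15/17 -8/17 -166/17; 0 0 1]
T6·…·T1 = [-8/17 15/17 35/17; -11/17 -31/34 -367/34; 0 0 1]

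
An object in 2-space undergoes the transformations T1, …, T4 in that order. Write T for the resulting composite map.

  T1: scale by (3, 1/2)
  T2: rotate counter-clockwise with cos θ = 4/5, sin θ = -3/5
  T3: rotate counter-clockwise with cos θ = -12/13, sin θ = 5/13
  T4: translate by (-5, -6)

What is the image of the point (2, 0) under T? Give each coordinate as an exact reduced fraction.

T(p) = (-523/65, -54/65)

T1 scale by (3, 1/2): (2, 0) → (6, 0)
T2 rotate counter-clockwise with cos θ = 4/5, sin θ = -3/5: (6, 0) → (24/5, -18/5)
T3 rotate counter-clockwise with cos θ = -12/13, sin θ = 5/13: (24/5, -18/5) → (-198/65, 336/65)
T4 translate by (-5, -6): (-198/65, 336/65) → (-523/65, -54/65)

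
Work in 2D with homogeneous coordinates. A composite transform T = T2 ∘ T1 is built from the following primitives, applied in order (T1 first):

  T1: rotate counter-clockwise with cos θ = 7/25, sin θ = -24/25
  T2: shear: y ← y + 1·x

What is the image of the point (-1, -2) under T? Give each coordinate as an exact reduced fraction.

T1 rotate counter-clockwise with cos θ = 7/25, sin θ = -24/25: (-1, -2) → (-11/5, 2/5)
T2 shear: y ← y + 1·x: (-11/5, 2/5) → (-11/5, -9/5)

T(p) = (-11/5, -9/5)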